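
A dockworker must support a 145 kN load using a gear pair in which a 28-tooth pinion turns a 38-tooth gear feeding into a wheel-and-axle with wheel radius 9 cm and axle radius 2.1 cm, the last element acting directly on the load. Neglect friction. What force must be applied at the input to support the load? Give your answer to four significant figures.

24.93 kN

Gear pair MA = 38/28 = 1.3571.
Wheel-and-axle MA = R/r = 9/2.1 = 4.2857.
Combined ideal MA = 1.3571 × 4.2857 = 5.8163.
Effort = load / MA = 145 / 5.8163 = 24.93 kN.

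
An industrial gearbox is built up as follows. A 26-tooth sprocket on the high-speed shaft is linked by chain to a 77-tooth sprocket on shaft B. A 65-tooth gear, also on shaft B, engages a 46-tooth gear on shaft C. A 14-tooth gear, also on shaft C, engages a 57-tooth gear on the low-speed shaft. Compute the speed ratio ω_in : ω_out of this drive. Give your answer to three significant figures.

8.53

Each stage contributes driven/driver: chain 77/26 = 2.9615, gear mesh 46/65 = 0.70769, gear mesh 57/14 = 4.0714.
Overall: 2.9615 × 0.70769 × 4.0714 = 8.5331.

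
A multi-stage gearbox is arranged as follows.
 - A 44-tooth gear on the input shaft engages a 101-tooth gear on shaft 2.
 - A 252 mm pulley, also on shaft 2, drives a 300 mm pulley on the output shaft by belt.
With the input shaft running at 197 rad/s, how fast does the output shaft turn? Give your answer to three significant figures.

72.1 rad/s

the input shaft → shaft 2 (gear mesh, 101/44): 197 ÷ 2.2955 = 85.822 rad/s
shaft 2 → the output shaft (belt, 300/252): 85.822 ÷ 1.1905 = 72.09 rad/s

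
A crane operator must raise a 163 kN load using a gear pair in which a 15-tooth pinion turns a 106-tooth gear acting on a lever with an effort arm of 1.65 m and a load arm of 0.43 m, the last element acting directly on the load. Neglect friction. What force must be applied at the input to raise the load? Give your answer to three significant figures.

Gear pair MA = 106/15 = 7.0667.
Lever MA = effort arm / load arm = 1.65/0.43 = 3.8372.
Combined ideal MA = 7.0667 × 3.8372 = 27.116.
Effort = load / MA = 163 / 27.116 = 6.0111 kN.

6.01 kN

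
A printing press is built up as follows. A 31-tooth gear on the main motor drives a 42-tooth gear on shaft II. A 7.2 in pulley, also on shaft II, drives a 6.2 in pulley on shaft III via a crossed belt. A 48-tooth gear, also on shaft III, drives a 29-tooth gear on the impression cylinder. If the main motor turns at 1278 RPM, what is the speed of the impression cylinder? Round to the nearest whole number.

the main motor → shaft II (gear mesh, 42/31): 1278 ÷ 1.3548 = 943.29 RPM
shaft II → shaft III (belt, 6.2/7.2): 943.29 ÷ 0.86111 = 1095.4 RPM
shaft III → the impression cylinder (gear mesh, 29/48): 1095.4 ÷ 0.60417 = 1813.1 RPM

1813 RPM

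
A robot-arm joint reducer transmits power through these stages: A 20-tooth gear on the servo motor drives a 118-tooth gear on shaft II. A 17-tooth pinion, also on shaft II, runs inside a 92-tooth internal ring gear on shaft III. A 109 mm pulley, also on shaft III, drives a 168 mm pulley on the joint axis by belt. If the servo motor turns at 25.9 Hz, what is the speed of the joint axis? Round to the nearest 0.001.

gear mesh 118/20 = 5.9 → 25.9/5.9 = 4.3898 Hz
internal gear 92/17 = 5.4118 → 4.3898/5.4118 = 0.81116 Hz
belt 168/109 = 1.5413 → 0.81116/1.5413 = 0.52629 Hz

0.526 Hz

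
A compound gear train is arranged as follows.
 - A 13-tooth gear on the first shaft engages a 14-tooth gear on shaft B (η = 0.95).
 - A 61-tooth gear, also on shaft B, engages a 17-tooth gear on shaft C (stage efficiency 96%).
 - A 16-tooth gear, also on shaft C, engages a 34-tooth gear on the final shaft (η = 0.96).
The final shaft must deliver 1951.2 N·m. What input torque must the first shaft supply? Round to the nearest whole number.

3494 N·m

Overall ratio R = 1.0769 × 0.27869 × 2.125 = 0.63777; overall efficiency η = 0.95 × 0.96 × 0.96 = 0.8755.
Input torque = output torque / (R × η) = 1951.2 / (0.63777 × 0.8755) = 3494.4 N·m.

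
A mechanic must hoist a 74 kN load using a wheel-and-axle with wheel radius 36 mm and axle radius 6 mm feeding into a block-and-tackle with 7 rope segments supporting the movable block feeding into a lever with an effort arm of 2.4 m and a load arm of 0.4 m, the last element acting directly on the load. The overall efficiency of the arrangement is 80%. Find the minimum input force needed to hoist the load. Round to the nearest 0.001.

Wheel-and-axle MA = R/r = 36/6 = 6.
Block-and-tackle MA = number of supporting rope parts = 7.
Lever MA = effort arm / load arm = 2.4/0.4 = 6.
Combined ideal MA = 6 × 7 × 6 = 252.
Actual MA = 252 × 0.80 = 201.6.
Effort = load / actual MA = 74 / 201.6 = 0.36706 kN.

0.367 kN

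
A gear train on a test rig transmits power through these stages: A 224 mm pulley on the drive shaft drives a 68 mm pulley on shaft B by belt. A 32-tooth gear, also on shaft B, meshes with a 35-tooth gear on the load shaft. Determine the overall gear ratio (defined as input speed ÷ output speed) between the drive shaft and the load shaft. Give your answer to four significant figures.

Each stage contributes driven/driver: belt 68/224 = 0.30357, gear mesh 35/32 = 1.0938.
Overall: 0.30357 × 1.0938 = 0.33203.

0.3320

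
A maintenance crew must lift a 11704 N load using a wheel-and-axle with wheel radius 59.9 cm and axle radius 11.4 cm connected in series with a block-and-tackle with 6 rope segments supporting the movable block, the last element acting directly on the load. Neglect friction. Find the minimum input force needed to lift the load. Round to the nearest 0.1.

Wheel-and-axle MA = R/r = 59.9/11.4 = 5.2544.
Block-and-tackle MA = number of supporting rope parts = 6.
Combined ideal MA = 5.2544 × 6 = 31.526.
Effort = load / MA = 11704 / 31.526 = 371.25 N.

371.2 N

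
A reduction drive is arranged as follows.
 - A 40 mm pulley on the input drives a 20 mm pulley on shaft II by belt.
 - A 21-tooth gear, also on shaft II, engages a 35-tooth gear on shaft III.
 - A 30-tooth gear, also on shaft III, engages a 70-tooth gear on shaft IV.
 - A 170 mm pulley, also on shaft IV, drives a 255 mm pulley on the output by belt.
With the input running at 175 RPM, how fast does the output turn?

60 RPM

belt 20/40 = 0.5 → 175/0.5 = 350 RPM
gear mesh 35/21 = 1.6667 → 350/1.6667 = 210 RPM
gear mesh 70/30 = 2.3333 → 210/2.3333 = 90 RPM
belt 255/170 = 1.5 → 90/1.5 = 60 RPM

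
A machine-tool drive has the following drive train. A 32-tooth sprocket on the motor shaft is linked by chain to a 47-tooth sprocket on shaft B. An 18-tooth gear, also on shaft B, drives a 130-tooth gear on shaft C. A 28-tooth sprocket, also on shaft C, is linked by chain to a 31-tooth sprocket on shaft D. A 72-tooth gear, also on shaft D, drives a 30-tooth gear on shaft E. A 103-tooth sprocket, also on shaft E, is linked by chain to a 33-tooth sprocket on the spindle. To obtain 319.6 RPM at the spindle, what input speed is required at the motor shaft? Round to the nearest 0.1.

501.1 RPM

Overall ratio R = 1.4688 × 7.2222 × 1.1071 × 0.41667 × 0.32039 = 1.5678.
Required input speed = output speed × R = 319.6 × 1.5678 = 501.07 RPM.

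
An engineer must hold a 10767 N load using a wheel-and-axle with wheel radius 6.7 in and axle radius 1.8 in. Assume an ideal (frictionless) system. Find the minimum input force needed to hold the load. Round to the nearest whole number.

2893 N

Wheel-and-axle MA = R/r = 6.7/1.8 = 3.7222.
Effort = load / MA = 10767 / 3.7222 = 2892.6 N.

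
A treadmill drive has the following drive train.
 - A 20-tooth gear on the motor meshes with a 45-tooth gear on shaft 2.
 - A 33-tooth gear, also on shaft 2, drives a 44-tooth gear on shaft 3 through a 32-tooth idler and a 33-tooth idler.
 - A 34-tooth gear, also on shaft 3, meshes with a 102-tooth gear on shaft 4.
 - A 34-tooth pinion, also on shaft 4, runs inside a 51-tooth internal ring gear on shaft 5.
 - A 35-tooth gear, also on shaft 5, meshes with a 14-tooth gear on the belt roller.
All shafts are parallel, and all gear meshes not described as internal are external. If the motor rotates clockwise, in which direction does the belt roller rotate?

clockwise

the motor → shaft 2: external mesh, 1 reversal → CCW.
shaft 2 → shaft 3: driver → idler → idler → driven is 3 external meshes, 3 reversals → CW.
shaft 3 → shaft 4: external mesh, 1 reversal → CCW.
shaft 4 → shaft 5: internal mesh, same direction → CCW.
shaft 5 → the belt roller: external mesh, 1 reversal → CW.
6 reversals in total — an even number — so the belt roller turns the same way as the motor.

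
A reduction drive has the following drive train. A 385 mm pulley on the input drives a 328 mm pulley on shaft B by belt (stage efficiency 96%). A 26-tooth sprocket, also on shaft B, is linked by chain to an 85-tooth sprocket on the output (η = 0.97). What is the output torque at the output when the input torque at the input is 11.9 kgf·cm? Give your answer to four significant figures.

After the belt (328/385): 11.9 × 0.85195 × 0.96 = 9.7327 kgf·cm
After the chain (85/26): 9.7327 × 3.2692 × 0.97 = 30.864 kgf·cm

30.86 kgf·cm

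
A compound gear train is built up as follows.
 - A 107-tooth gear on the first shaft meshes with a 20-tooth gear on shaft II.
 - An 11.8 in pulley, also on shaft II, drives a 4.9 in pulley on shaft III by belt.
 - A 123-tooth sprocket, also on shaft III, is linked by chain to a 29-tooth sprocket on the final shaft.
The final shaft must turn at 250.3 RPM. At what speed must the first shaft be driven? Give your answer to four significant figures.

4.581 RPM

Overall ratio R = 0.18692 × 0.41525 × 0.23577 = 0.0183.
Required input speed = output speed × R = 250.3 × 0.0183 = 4.5805 RPM.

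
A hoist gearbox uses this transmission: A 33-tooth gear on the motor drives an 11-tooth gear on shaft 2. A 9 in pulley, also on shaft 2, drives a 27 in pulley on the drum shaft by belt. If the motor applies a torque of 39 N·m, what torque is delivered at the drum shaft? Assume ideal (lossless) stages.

After the gear mesh (11/33): 39 × 0.33333 = 13 N·m
After the belt (27/9): 13 × 3 = 39 N·m

39 N·m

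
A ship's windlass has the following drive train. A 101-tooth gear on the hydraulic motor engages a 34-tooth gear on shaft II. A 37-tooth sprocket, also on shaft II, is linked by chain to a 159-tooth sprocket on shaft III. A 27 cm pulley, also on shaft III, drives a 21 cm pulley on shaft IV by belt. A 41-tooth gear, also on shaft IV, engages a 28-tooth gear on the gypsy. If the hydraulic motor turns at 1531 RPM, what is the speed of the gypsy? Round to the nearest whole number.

1992 RPM

Gear mesh: ratio = 34/101 = 0.33663, so shaft II turns at 1531 / 0.33663 = 4548 RPM.
Chain: ratio = 159/37 = 4.2973, so shaft III turns at 4548 / 4.2973 = 1058.3 RPM.
Belt: ratio = 21/27 = 0.77778, so shaft IV turns at 1058.3 / 0.77778 = 1360.7 RPM.
Gear mesh: ratio = 28/41 = 0.68293, so the gypsy turns at 1360.7 / 0.68293 = 1992.5 RPM.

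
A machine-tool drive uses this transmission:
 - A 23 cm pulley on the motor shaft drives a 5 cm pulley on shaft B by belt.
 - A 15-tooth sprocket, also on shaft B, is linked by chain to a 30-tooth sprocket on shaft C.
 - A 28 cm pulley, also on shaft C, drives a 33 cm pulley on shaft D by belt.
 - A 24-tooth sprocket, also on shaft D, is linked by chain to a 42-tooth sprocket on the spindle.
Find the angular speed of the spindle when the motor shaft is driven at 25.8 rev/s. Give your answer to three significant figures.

the motor shaft → shaft B (belt, 5/23): 25.8 ÷ 0.21739 = 118.68 rev/s
shaft B → shaft C (chain, 30/15): 118.68 ÷ 2 = 59.34 rev/s
shaft C → shaft D (belt, 33/28): 59.34 ÷ 1.1786 = 50.349 rev/s
shaft D → the spindle (chain, 42/24): 50.349 ÷ 1.75 = 28.771 rev/s

28.8 rev/s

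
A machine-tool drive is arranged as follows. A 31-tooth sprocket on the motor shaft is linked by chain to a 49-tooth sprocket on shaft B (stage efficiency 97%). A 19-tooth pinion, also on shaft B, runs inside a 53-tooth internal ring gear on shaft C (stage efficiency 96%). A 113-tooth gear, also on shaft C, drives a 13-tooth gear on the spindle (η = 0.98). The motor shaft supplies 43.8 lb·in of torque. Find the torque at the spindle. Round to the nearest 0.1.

20.3 lb·in

chain 49/31 = 1.5806 → τ = 43.8·1.5806·0.97 = 67.155 lb·in
internal gear 53/19 = 2.7895 → τ = 67.155·2.7895·0.96 = 179.83 lb·in
gear mesh 13/113 = 0.11504 → τ = 179.83·0.11504·0.98 = 20.275 lb·in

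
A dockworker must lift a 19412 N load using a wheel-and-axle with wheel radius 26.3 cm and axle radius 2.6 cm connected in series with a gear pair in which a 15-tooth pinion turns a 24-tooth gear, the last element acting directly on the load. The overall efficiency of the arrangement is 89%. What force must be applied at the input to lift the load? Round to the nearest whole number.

Wheel-and-axle MA = R/r = 26.3/2.6 = 10.115.
Gear pair MA = 24/15 = 1.6.
Combined ideal MA = 10.115 × 1.6 = 16.185.
Actual MA = 16.185 × 0.89 = 14.404.
Effort = load / actual MA = 19412 / 14.404 = 1347.7 N.

1348 N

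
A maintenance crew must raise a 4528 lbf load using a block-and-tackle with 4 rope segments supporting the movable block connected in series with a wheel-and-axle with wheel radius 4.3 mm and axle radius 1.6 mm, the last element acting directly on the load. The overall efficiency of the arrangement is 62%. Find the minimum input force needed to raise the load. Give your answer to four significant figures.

Block-and-tackle MA = number of supporting rope parts = 4.
Wheel-and-axle MA = R/r = 4.3/1.6 = 2.6875.
Combined ideal MA = 4 × 2.6875 = 10.75.
Actual MA = 10.75 × 0.62 = 6.665.
Effort = load / actual MA = 4528 / 6.665 = 679.37 lbf.

679.4 lbf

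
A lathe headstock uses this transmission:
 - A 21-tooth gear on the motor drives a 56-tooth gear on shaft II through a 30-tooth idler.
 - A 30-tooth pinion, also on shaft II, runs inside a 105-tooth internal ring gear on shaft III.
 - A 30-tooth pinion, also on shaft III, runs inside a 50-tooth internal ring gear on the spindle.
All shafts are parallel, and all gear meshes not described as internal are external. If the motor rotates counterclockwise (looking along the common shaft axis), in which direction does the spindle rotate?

counterclockwise

the motor → shaft II: driver → idler → driven is 2 external meshes, 2 reversals → CCW.
shaft II → shaft III: internal mesh, same direction → CCW.
shaft III → the spindle: internal mesh, same direction → CCW.
2 reversals in total — an even number — so the spindle turns the same way as the motor.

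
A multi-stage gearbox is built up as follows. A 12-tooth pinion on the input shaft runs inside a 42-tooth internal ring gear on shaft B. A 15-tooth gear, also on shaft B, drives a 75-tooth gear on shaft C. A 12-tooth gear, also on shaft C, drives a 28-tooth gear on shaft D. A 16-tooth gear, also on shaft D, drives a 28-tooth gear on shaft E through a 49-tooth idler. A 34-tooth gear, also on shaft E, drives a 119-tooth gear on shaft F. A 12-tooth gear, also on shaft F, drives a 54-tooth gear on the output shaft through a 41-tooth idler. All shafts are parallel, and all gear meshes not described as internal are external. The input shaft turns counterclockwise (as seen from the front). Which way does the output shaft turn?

clockwise

the input shaft → shaft B: internal mesh, same direction → CCW.
shaft B → shaft C: external mesh, 1 reversal → CW.
shaft C → shaft D: external mesh, 1 reversal → CCW.
shaft D → shaft E: driver → idler → driven is 2 external meshes, 2 reversals → CCW.
shaft E → shaft F: external mesh, 1 reversal → CW.
shaft F → the output shaft: driver → idler → driven is 2 external meshes, 2 reversals → CW.
7 reversals in total — an odd number — so the output shaft turns opposite to the input shaft.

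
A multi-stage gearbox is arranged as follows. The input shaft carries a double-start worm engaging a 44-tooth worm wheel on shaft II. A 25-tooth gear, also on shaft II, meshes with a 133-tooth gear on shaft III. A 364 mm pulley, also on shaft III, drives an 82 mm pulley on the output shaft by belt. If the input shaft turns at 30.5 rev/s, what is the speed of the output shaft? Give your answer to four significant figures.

worm 44/2 = 22 → 30.5/22 = 1.3864 rev/s
gear mesh 133/25 = 5.32 → 1.3864/5.32 = 0.26059 rev/s
belt 82/364 = 0.22527 → 0.26059/0.22527 = 1.1568 rev/s

1.157 rev/s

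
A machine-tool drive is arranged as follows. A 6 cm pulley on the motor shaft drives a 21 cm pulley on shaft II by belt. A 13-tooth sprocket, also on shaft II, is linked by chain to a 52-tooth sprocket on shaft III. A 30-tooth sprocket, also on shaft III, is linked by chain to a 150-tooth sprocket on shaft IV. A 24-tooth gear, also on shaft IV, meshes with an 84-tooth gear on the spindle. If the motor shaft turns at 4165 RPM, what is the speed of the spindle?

17 RPM

Belt: ratio = 21/6 = 3.5, so shaft II turns at 4165 / 3.5 = 1190 RPM.
Chain: ratio = 52/13 = 4, so shaft III turns at 1190 / 4 = 297.5 RPM.
Chain: ratio = 150/30 = 5, so shaft IV turns at 297.5 / 5 = 59.5 RPM.
Gear mesh: ratio = 84/24 = 3.5, so the spindle turns at 59.5 / 3.5 = 17 RPM.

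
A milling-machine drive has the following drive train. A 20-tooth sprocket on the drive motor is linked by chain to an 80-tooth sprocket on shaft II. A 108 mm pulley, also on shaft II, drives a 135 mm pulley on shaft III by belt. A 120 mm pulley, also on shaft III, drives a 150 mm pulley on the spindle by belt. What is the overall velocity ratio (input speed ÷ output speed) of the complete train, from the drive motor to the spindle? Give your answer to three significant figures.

6.25

Each stage contributes driven/driver: chain 80/20 = 4, belt 135/108 = 1.25, belt 150/120 = 1.25.
Overall: 4 × 1.25 × 1.25 = 6.25.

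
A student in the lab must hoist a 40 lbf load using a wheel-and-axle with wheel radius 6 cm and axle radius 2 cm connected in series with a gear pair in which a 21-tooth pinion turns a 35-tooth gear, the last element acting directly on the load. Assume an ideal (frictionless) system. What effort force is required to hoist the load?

8 lbf

Wheel-and-axle MA = R/r = 6/2 = 3.
Gear pair MA = 35/21 = 1.6667.
Combined ideal MA = 3 × 1.6667 = 5.
Effort = load / MA = 40 / 5 = 8 lbf.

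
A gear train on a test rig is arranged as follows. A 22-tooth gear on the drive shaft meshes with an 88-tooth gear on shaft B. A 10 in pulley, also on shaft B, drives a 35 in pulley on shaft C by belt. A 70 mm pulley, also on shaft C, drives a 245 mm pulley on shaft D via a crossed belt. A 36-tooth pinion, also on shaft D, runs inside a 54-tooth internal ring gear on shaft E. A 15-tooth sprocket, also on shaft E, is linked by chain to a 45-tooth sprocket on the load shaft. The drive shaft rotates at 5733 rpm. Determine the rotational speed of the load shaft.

gear mesh 88/22 = 4 → 5733/4 = 1433.2 rpm
belt 35/10 = 3.5 → 1433.2/3.5 = 409.5 rpm
belt 245/70 = 3.5 → 409.5/3.5 = 117 rpm
internal gear 54/36 = 1.5 → 117/1.5 = 78 rpm
chain 45/15 = 3 → 78/3 = 26 rpm

26 rpm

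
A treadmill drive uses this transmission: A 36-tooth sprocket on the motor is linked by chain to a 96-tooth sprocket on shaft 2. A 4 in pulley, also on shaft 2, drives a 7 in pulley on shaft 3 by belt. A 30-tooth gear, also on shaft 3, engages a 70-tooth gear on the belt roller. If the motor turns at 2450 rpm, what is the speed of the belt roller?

225 rpm

the motor → shaft 2 (chain, 96/36): 2450 ÷ 2.6667 = 918.75 rpm
shaft 2 → shaft 3 (belt, 7/4): 918.75 ÷ 1.75 = 525 rpm
shaft 3 → the belt roller (gear mesh, 70/30): 525 ÷ 2.3333 = 225 rpm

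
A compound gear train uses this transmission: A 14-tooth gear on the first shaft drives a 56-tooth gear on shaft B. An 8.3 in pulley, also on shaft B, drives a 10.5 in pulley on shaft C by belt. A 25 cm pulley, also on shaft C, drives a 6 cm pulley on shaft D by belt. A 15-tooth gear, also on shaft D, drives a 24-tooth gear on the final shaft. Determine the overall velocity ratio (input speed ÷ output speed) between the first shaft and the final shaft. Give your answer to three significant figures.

1.94

Each stage contributes driven/driver: gear mesh 56/14 = 4, belt 10.5/8.3 = 1.2651, belt 6/25 = 0.24, gear mesh 24/15 = 1.6.
Overall: 4 × 1.2651 × 0.24 × 1.6 = 1.9431.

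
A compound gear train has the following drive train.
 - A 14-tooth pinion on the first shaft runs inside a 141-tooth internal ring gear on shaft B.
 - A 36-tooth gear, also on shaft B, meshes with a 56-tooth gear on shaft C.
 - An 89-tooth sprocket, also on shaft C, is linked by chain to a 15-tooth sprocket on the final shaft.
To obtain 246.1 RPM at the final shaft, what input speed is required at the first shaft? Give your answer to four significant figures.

649.8 RPM

Overall ratio R = 10.071 × 1.5556 × 0.16854 = 2.6404.
Required input speed = output speed × R = 246.1 × 2.6404 = 649.81 RPM.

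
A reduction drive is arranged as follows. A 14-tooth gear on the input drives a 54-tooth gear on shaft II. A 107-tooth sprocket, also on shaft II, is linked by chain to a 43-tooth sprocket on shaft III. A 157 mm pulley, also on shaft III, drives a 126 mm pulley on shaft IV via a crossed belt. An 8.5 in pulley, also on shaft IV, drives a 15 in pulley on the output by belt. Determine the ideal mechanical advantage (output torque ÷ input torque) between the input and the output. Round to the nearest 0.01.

Each stage contributes driven/driver: gear mesh 54/14 = 3.8571, chain 43/107 = 0.40187, belt 126/157 = 0.80255, belt 15/8.5 = 1.7647.
Overall: 3.8571 × 0.40187 × 0.80255 × 1.7647 = 2.1953.

2.20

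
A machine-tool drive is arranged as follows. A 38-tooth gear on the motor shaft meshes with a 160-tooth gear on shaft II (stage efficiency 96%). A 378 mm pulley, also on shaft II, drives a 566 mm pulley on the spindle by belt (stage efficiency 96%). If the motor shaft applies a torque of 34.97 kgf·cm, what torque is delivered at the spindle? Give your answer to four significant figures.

Gear mesh: ratio = 160/38 = 4.2105; torque at shaft II = 34.97 × 4.2105 × 0.96 = 141.35 kgf·cm.
Belt: ratio = 566/378 = 1.4974; torque at the spindle = 141.35 × 1.4974 × 0.96 = 203.19 kgf·cm.

203.2 kgf·cm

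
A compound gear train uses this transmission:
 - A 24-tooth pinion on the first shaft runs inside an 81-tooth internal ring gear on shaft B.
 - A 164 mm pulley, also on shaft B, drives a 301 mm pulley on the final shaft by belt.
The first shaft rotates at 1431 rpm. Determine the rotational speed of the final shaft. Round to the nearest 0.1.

231.0 rpm

the first shaft → shaft B (internal gear, 81/24): 1431 ÷ 3.375 = 424 rpm
shaft B → the final shaft (belt, 301/164): 424 ÷ 1.8354 = 231.02 rpm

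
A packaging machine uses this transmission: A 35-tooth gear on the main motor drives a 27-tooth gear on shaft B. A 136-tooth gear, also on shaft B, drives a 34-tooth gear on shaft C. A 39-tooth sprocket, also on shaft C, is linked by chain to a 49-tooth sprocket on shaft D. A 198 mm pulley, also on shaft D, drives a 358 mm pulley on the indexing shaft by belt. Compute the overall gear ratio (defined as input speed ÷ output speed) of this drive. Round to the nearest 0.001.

0.438

Each stage contributes driven/driver: gear mesh 27/35 = 0.77143, gear mesh 34/136 = 0.25, chain 49/39 = 1.2564, belt 358/198 = 1.8081.
Overall: 0.77143 × 0.25 × 1.2564 × 1.8081 = 0.43811.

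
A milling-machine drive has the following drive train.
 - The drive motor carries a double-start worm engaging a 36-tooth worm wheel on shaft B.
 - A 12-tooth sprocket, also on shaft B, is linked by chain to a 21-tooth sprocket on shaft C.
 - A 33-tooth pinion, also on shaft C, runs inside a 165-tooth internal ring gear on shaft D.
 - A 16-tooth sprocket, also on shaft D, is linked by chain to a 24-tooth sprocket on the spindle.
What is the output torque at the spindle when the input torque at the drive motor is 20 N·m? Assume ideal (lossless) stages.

4725 N·m

After the worm (36/2): 20 × 18 = 360 N·m
After the chain (21/12): 360 × 1.75 = 630 N·m
After the internal gear (165/33): 630 × 5 = 3150 N·m
After the chain (24/16): 3150 × 1.5 = 4725 N·m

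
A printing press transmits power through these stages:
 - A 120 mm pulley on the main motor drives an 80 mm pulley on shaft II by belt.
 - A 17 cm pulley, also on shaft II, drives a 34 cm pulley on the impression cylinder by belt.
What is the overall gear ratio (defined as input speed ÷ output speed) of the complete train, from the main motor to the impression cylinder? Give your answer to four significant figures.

1.333

Each stage contributes driven/driver: belt 80/120 = 0.66667, belt 34/17 = 2.
Overall: 0.66667 × 2 = 1.3333.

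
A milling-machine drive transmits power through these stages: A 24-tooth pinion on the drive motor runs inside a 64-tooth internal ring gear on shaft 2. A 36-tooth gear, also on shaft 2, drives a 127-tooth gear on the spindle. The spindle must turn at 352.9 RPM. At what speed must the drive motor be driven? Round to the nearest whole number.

Overall ratio R = 2.6667 × 3.5278 = 9.4074.
Required input speed = output speed × R = 352.9 × 9.4074 = 3319.9 RPM.

3320 RPM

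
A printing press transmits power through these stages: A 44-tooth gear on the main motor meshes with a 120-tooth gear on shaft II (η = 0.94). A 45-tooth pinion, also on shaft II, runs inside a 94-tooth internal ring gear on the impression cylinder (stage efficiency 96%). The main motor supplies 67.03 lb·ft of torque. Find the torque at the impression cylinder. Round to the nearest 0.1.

After the gear mesh (120/44): 67.03 × 2.7273 × 0.94 = 171.84 lb·ft
After the internal gear (94/45): 171.84 × 2.0889 × 0.96 = 344.6 lb·ft

344.6 lb·ft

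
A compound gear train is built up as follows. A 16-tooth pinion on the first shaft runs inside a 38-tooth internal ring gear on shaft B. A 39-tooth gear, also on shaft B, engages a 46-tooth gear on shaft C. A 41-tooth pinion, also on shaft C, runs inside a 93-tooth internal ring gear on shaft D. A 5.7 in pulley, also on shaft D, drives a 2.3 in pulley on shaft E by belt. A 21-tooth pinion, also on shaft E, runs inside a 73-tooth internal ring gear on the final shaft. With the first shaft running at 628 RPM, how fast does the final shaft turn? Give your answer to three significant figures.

Internal gear: ratio = 38/16 = 2.375, so shaft B turns at 628 / 2.375 = 264.42 RPM.
Gear mesh: ratio = 46/39 = 1.1795, so shaft C turns at 264.42 / 1.1795 = 224.18 RPM.
Internal gear: ratio = 93/41 = 2.2683, so shaft D turns at 224.18 / 2.2683 = 98.833 RPM.
Belt: ratio = 2.3/5.7 = 0.40351, so shaft E turns at 98.833 / 0.40351 = 244.93 RPM.
Internal gear: ratio = 73/21 = 3.4762, so the final shaft turns at 244.93 / 3.4762 = 70.461 RPM.

70.5 RPM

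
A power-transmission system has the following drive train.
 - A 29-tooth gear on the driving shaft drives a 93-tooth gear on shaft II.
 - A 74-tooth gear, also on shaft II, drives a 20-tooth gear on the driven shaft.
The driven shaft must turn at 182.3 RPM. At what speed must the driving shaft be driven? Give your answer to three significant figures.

Overall ratio R = 3.2069 × 0.27027 = 0.86673.
Required input speed = output speed × R = 182.3 × 0.86673 = 158 RPM.

158 RPM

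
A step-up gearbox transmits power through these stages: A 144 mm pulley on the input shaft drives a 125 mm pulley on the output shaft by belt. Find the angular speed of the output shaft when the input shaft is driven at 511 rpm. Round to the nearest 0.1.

belt 125/144 = 0.86806 → 511/0.86806 = 588.67 rpm

588.7 rpm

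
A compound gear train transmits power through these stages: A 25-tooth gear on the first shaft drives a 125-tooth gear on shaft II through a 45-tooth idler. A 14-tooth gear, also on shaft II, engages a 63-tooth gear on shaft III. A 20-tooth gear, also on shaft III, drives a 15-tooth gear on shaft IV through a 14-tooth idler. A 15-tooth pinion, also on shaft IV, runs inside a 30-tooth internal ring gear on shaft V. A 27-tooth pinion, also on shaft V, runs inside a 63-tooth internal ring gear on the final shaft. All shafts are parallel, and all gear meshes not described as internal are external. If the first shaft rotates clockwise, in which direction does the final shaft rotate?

counterclockwise

the first shaft → shaft II: driver → idler → driven is 2 external meshes, 2 reversals → CW.
shaft II → shaft III: external mesh, 1 reversal → CCW.
shaft III → shaft IV: driver → idler → driven is 2 external meshes, 2 reversals → CCW.
shaft IV → shaft V: internal mesh, same direction → CCW.
shaft V → the final shaft: internal mesh, same direction → CCW.
5 reversals in total — an odd number — so the final shaft turns opposite to the first shaft.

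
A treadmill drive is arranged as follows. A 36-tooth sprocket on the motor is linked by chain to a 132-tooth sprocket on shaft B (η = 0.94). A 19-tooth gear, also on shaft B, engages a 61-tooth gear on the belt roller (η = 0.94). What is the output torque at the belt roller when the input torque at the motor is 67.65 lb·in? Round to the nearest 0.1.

Chain: ratio = 132/36 = 3.6667; torque at shaft B = 67.65 × 3.6667 × 0.94 = 233.17 lb·in.
Gear mesh: ratio = 61/19 = 3.2105; torque at the belt roller = 233.17 × 3.2105 × 0.94 = 703.67 lb·in.

703.7 lb·in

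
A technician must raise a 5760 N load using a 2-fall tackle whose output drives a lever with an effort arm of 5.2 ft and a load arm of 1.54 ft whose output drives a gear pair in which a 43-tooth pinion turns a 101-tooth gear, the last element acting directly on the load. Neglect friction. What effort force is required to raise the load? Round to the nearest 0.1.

Block-and-tackle MA = number of supporting rope parts = 2.
Lever MA = effort arm / load arm = 5.2/1.54 = 3.3766.
Gear pair MA = 101/43 = 2.3488.
Combined ideal MA = 2 × 3.3766 × 2.3488 = 15.862.
Effort = load / MA = 5760 / 15.862 = 363.13 N.

363.1 N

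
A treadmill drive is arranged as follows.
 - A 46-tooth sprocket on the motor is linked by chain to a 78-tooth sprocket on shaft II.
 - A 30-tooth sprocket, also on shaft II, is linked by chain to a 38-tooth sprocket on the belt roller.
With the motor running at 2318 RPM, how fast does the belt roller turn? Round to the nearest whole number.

1079 RPM

Chain: ratio = 78/46 = 1.6957, so shaft II turns at 2318 / 1.6957 = 1367 RPM.
Chain: ratio = 38/30 = 1.2667, so the belt roller turns at 1367 / 1.2667 = 1079.2 RPM.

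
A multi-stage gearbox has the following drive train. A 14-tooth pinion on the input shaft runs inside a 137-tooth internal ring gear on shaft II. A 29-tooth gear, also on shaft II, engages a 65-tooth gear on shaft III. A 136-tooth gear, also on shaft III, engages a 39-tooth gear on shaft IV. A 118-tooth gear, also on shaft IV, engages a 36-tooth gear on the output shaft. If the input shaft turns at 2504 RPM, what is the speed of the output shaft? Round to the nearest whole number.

1305 RPM

the input shaft → shaft II (internal gear, 137/14): 2504 ÷ 9.7857 = 255.88 RPM
shaft II → shaft III (gear mesh, 65/29): 255.88 ÷ 2.2414 = 114.16 RPM
shaft III → shaft IV (gear mesh, 39/136): 114.16 ÷ 0.28676 = 398.11 RPM
shaft IV → the output shaft (gear mesh, 36/118): 398.11 ÷ 0.30508 = 1304.9 RPM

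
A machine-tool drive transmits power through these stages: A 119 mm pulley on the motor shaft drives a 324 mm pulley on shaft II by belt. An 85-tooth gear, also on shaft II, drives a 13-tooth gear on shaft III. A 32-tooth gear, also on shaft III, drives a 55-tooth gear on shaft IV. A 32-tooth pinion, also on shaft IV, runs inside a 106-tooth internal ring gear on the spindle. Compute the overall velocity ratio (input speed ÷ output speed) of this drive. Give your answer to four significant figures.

2.371

Each stage contributes driven/driver: belt 324/119 = 2.7227, gear mesh 13/85 = 0.15294, gear mesh 55/32 = 1.7188, internal gear 106/32 = 3.3125.
Overall: 2.7227 × 0.15294 × 1.7188 × 3.3125 = 2.3708.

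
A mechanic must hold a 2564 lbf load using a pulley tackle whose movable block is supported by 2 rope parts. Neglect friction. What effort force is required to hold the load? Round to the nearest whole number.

Block-and-tackle MA = number of supporting rope parts = 2.
Effort = load / MA = 2564 / 2 = 1282 lbf.

1282 lbf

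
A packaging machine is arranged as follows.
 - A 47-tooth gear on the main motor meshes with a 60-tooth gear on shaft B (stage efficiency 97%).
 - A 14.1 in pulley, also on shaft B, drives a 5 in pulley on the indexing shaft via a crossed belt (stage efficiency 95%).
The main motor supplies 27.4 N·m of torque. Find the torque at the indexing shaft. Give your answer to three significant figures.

11.4 N·m

After the gear mesh (60/47): 27.4 × 1.2766 × 0.97 = 33.929 N·m
After the belt (5/14.1): 33.929 × 0.35461 × 0.95 = 11.43 N·m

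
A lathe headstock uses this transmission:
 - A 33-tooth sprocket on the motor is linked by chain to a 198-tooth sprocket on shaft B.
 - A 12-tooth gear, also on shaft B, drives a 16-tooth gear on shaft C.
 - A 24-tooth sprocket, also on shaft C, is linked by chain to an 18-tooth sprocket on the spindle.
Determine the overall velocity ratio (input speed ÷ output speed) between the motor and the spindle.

Each stage contributes driven/driver: chain 198/33 = 6, gear mesh 16/12 = 1.3333, chain 18/24 = 0.75.
Overall: 6 × 1.3333 × 0.75 = 6.

6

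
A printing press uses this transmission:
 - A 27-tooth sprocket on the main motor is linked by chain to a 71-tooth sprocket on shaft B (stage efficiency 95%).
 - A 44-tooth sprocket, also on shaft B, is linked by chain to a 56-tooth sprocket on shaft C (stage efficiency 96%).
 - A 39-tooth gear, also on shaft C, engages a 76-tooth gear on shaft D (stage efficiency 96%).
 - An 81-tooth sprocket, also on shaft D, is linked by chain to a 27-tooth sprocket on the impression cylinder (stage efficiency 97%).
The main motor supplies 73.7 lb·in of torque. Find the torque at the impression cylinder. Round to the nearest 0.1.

chain 71/27 = 2.6296 → τ = 73.7·2.6296·0.95 = 184.11 lb·in
chain 56/44 = 1.2727 → τ = 184.11·1.2727·0.96 = 224.95 lb·in
gear mesh 76/39 = 1.9487 → τ = 224.95·1.9487·0.96 = 420.84 lb·in
chain 27/81 = 0.33333 → τ = 420.84·0.33333·0.97 = 136.07 lb·in

136.1 lb·in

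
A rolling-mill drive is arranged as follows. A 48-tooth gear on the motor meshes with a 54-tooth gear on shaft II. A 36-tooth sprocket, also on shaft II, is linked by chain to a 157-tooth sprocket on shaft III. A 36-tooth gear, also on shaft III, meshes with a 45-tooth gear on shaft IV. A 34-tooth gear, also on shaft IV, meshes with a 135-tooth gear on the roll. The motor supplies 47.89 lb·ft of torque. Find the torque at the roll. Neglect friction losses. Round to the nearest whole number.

1166 lb·ft

Gear mesh: ratio = 54/48 = 1.125; torque at shaft II = 47.89 × 1.125 = 53.876 lb·ft.
Chain: ratio = 157/36 = 4.3611; torque at shaft III = 53.876 × 4.3611 = 234.96 lb·ft.
Gear mesh: ratio = 45/36 = 1.25; torque at shaft IV = 234.96 × 1.25 = 293.7 lb·ft.
Gear mesh: ratio = 135/34 = 3.9706; torque at the roll = 293.7 × 3.9706 = 1166.2 lb·ft.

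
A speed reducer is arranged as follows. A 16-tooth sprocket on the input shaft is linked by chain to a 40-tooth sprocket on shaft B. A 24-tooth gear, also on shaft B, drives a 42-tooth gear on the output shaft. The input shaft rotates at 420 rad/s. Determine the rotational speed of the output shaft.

Chain: ratio = 40/16 = 2.5, so shaft B turns at 420 / 2.5 = 168 rad/s.
Gear mesh: ratio = 42/24 = 1.75, so the output shaft turns at 168 / 1.75 = 96 rad/s.

96 rad/s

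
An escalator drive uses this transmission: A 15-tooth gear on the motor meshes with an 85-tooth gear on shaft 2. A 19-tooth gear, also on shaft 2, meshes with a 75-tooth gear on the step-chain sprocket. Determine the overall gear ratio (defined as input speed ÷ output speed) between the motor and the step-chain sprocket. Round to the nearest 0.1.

22.4

Each stage contributes driven/driver: gear mesh 85/15 = 5.6667, gear mesh 75/19 = 3.9474.
Overall: 5.6667 × 3.9474 = 22.368.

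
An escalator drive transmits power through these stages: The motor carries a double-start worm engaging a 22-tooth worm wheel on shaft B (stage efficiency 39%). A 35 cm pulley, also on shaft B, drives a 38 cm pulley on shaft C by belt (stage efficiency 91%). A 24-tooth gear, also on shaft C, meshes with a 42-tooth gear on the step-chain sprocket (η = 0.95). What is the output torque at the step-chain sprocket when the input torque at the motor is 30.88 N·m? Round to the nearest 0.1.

217.6 N·m

Worm: ratio = 22/2 = 11; torque at shaft B = 30.88 × 11 × 0.39 = 132.48 N·m.
Belt: ratio = 38/35 = 1.0857; torque at shaft C = 132.48 × 1.0857 × 0.91 = 130.89 N·m.
Gear mesh: ratio = 42/24 = 1.75; torque at the step-chain sprocket = 130.89 × 1.75 × 0.95 = 217.6 N·m.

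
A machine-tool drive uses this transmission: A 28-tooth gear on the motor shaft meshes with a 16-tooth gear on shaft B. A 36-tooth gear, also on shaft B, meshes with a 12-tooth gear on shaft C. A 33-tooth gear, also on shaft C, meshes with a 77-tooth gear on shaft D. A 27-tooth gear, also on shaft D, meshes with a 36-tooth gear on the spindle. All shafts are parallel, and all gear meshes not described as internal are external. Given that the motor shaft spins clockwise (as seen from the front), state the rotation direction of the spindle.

clockwise

the motor shaft → shaft B: external mesh, 1 reversal → CCW.
shaft B → shaft C: external mesh, 1 reversal → CW.
shaft C → shaft D: external mesh, 1 reversal → CCW.
shaft D → the spindle: external mesh, 1 reversal → CW.
4 reversals in total — an even number — so the spindle turns the same way as the motor shaft.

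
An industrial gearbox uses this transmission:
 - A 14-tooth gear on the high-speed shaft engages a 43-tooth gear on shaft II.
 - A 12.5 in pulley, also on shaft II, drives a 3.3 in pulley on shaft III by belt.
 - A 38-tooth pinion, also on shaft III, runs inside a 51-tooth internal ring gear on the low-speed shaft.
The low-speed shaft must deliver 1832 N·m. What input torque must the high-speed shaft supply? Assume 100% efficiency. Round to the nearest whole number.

Overall ratio R = 3.0714 × 0.264 × 1.3421 = 1.0883.
Input torque = output torque / R = 1832 / 1.0883 = 1683.4 N·m.

1683 N·m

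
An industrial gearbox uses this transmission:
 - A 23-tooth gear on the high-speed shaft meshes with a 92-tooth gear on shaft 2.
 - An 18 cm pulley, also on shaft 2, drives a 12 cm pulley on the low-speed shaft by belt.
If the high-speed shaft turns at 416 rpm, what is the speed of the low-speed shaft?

156 rpm

the high-speed shaft → shaft 2 (gear mesh, 92/23): 416 ÷ 4 = 104 rpm
shaft 2 → the low-speed shaft (belt, 12/18): 104 ÷ 0.66667 = 156 rpm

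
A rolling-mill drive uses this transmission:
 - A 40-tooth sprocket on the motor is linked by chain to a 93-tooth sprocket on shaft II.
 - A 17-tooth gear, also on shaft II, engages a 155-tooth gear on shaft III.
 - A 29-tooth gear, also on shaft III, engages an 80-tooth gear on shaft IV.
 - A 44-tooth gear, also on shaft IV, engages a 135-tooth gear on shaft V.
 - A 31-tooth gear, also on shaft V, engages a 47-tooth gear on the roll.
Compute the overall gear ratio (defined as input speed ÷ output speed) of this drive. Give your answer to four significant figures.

Each stage contributes driven/driver: chain 93/40 = 2.325, gear mesh 155/17 = 9.1176, gear mesh 80/29 = 2.7586, gear mesh 135/44 = 3.0682, gear mesh 47/31 = 1.5161.
Overall: 2.325 × 9.1176 × 2.7586 × 3.0682 × 1.5161 = 272.03.

272.0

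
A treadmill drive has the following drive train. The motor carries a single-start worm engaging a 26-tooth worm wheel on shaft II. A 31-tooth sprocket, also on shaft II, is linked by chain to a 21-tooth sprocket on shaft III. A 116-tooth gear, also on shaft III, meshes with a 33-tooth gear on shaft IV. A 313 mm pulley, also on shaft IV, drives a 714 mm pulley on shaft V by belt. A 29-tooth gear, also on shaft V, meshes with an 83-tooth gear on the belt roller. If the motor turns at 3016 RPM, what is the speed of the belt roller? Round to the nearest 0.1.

92.2 RPM

the motor → shaft II (worm, 26/1): 3016 ÷ 26 = 116 RPM
shaft II → shaft III (chain, 21/31): 116 ÷ 0.67742 = 171.24 RPM
shaft III → shaft IV (gear mesh, 33/116): 171.24 ÷ 0.28448 = 601.93 RPM
shaft IV → shaft V (belt, 714/313): 601.93 ÷ 2.2812 = 263.87 RPM
shaft V → the belt roller (gear mesh, 83/29): 263.87 ÷ 2.8621 = 92.196 RPM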